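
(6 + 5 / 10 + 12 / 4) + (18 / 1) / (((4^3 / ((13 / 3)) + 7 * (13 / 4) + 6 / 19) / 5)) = 11.88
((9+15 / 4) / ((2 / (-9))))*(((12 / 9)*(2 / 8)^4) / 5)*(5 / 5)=-153 / 2560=-0.06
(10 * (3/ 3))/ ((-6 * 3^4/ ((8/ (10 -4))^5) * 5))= -1024/ 59049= -0.02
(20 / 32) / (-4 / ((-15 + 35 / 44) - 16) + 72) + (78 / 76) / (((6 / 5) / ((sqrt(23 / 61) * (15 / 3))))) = 6645 / 766912 + 325 * sqrt(1403) / 4636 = 2.63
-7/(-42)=0.17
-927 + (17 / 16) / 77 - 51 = -977.99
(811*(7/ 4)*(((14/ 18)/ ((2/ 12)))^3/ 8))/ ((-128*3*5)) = -1947211/ 207360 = -9.39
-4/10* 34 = -68/5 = -13.60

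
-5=-5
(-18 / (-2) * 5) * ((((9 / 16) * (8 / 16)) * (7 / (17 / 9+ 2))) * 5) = 3645 / 32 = 113.91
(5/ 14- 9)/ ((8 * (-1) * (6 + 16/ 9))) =1089/ 7840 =0.14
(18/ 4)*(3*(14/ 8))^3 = 651.16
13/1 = 13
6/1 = 6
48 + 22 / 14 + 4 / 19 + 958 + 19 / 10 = 1342877 / 1330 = 1009.68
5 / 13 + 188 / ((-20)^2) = 0.85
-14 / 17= -0.82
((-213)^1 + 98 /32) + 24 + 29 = -2511 /16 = -156.94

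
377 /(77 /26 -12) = -41.71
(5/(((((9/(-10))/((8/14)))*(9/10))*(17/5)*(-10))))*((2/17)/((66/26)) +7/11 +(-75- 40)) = -64132000/5407479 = -11.86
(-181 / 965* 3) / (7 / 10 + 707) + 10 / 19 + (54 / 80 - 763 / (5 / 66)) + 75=-9995.40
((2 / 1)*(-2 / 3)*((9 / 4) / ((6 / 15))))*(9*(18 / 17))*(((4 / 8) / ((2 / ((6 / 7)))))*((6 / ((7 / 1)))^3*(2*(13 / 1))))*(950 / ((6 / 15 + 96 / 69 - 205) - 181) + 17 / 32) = 146323979685 / 300576388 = 486.81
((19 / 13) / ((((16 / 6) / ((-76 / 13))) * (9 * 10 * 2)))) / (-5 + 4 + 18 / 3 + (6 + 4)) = -0.00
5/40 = 1/8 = 0.12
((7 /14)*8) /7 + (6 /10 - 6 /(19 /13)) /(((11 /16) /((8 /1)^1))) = -294188 /7315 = -40.22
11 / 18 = 0.61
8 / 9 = 0.89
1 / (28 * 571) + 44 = 44.00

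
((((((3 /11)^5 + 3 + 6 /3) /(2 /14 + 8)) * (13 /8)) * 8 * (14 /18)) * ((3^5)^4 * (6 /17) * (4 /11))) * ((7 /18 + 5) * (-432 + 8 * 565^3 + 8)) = 1124134347056307129049747968 /52019473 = 21609875729735038435.51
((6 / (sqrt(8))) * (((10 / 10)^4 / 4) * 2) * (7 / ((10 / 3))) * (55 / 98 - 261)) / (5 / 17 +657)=-3905019 * sqrt(2) / 6257440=-0.88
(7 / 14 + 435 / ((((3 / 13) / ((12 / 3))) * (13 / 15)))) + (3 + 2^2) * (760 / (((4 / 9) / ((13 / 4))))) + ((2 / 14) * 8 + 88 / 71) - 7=23656396 / 497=47598.38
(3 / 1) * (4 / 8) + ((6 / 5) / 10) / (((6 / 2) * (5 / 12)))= 399 / 250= 1.60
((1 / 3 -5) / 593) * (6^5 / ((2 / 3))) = -54432 / 593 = -91.79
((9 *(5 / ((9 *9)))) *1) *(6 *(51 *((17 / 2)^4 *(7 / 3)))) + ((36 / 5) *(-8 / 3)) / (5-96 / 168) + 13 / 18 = 23108132351 / 11160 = 2070621.18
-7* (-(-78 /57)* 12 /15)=-728 /95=-7.66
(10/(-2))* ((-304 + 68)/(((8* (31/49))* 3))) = 14455/186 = 77.72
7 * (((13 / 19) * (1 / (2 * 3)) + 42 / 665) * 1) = 707 / 570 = 1.24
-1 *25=-25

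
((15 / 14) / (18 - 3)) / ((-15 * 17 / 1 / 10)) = -1 / 357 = -0.00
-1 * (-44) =44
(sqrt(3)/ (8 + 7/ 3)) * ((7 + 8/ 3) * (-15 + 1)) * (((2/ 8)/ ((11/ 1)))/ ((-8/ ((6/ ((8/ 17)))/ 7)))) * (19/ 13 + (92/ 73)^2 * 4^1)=800699541 * sqrt(3)/ 1511901248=0.92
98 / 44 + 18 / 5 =641 / 110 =5.83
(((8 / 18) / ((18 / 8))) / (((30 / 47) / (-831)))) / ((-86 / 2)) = 104152 / 17415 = 5.98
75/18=25/6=4.17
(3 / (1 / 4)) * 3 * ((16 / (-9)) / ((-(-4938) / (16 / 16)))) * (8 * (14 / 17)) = -3584 / 41973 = -0.09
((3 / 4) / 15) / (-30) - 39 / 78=-0.50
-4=-4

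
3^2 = 9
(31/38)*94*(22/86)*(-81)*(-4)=5192748/817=6355.87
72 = 72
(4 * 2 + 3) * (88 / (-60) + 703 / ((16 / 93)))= 44931.93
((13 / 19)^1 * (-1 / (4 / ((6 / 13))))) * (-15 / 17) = 45 / 646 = 0.07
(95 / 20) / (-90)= -0.05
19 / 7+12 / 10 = 3.91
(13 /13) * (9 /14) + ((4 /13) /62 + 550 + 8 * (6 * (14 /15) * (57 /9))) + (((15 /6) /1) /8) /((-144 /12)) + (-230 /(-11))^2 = 416669287819 /327687360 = 1271.55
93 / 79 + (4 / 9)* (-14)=-3587 / 711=-5.05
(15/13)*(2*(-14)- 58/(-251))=-104550/3263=-32.04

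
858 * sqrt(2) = 1213.40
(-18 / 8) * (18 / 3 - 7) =9 / 4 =2.25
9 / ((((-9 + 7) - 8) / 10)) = -9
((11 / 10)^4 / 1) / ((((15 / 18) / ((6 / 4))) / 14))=922383 / 25000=36.90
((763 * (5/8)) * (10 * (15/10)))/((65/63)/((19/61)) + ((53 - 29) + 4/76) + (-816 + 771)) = -3605175/8888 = -405.62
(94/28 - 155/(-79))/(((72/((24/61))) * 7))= 1961/472262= 0.00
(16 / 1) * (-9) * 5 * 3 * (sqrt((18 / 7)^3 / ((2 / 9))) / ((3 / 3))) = -349920 * sqrt(7) / 49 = -18893.90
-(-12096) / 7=1728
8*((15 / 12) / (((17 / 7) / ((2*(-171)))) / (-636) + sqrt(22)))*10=-2588392800 / 51001764814943 + 231826203705600*sqrt(22) / 51001764814943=21.32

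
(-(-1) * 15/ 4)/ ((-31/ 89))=-1335/ 124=-10.77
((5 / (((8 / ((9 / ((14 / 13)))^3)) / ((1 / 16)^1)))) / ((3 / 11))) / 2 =29362905 / 702464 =41.80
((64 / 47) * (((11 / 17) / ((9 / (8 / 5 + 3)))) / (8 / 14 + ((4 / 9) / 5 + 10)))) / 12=616 / 174981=0.00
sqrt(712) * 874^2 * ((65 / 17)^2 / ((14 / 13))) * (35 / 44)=52444861625 * sqrt(178) / 3179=220101203.43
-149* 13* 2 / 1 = -3874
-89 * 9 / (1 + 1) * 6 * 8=-19224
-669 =-669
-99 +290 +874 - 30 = 1035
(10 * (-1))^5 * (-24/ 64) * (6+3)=337500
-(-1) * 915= 915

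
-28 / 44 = -7 / 11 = -0.64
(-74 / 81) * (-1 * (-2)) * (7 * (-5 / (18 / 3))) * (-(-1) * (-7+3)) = -10360 / 243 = -42.63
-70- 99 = -169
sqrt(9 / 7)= 3*sqrt(7) / 7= 1.13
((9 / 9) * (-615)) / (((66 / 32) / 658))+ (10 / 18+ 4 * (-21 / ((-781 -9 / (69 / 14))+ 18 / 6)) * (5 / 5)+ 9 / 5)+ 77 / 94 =-20467671935407 / 104320260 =-196200.35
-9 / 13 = -0.69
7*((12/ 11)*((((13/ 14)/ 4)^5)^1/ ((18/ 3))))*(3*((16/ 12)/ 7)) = 371293/ 757256192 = 0.00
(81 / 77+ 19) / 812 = 386 / 15631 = 0.02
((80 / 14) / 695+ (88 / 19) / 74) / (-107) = -48436 / 73190033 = -0.00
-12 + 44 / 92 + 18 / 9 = -219 / 23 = -9.52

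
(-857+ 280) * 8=-4616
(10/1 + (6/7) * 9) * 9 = 1116/7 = 159.43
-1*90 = -90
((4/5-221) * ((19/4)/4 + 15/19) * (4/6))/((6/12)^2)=-220567/190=-1160.88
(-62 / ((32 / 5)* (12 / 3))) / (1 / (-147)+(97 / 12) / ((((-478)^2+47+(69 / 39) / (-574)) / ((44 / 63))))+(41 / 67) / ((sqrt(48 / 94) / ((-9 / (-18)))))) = -722419581092703561367174594755* sqrt(282) / 2144252191838379892329318239824-24005148930697039742929538295 / 268031523979797486541164779978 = -5.75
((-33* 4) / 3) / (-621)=44 / 621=0.07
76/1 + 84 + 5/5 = 161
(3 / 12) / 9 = 1 / 36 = 0.03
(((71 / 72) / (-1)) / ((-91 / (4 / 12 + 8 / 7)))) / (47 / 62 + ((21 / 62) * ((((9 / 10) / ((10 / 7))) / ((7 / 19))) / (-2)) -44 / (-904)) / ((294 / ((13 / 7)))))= 5397072100 / 255249425457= 0.02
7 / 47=0.15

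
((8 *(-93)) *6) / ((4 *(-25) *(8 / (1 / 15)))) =0.37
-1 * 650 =-650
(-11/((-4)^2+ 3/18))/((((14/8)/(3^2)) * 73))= -2376/49567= -0.05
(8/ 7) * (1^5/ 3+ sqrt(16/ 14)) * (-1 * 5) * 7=-80 * sqrt(14)/ 7 - 40/ 3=-56.10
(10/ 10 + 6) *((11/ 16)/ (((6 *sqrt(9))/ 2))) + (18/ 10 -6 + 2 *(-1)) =-4079/ 720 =-5.67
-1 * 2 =-2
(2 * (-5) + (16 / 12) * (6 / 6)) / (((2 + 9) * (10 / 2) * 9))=-26 / 1485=-0.02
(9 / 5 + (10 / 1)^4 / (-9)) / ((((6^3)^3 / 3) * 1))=-0.00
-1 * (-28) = 28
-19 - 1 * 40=-59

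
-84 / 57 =-28 / 19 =-1.47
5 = 5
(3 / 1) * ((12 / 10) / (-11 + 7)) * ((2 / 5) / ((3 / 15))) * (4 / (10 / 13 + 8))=-78 / 95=-0.82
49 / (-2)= -24.50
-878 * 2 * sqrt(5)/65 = -1756 * sqrt(5)/65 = -60.41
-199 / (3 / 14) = -2786 / 3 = -928.67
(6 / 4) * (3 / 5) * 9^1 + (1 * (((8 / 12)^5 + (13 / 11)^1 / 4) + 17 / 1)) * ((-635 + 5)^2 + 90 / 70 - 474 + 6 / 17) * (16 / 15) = 23440410411071 / 3180870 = 7369182.15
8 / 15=0.53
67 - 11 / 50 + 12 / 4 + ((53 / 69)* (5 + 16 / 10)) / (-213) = 17086781 / 244950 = 69.76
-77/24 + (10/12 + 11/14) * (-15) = -4619/168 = -27.49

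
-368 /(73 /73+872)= -368 /873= -0.42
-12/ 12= -1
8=8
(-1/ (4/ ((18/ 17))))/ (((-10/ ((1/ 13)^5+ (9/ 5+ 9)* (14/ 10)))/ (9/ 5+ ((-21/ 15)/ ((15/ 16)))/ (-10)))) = 18104992491/ 23205812500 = 0.78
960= 960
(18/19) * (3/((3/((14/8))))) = 63/38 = 1.66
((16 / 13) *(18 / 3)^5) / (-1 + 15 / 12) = 497664 / 13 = 38281.85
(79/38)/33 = 79/1254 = 0.06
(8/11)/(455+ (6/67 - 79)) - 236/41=-5.75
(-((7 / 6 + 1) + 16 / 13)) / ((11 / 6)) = -265 / 143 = -1.85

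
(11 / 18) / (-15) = -11 / 270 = -0.04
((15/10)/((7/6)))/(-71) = -9/497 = -0.02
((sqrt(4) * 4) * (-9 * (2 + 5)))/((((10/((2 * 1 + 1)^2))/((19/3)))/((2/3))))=-9576/5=-1915.20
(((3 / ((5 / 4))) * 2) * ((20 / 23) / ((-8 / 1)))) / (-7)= 12 / 161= 0.07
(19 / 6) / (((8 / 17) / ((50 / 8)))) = 8075 / 192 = 42.06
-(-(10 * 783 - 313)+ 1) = 7516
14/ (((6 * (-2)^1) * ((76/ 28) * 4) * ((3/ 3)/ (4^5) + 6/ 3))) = -6272/ 116793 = -0.05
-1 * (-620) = 620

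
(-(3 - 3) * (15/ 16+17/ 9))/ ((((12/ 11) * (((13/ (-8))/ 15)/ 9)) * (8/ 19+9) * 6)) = 0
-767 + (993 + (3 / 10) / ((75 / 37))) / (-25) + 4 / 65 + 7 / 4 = -130798587 / 162500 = -804.91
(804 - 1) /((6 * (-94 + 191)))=803 /582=1.38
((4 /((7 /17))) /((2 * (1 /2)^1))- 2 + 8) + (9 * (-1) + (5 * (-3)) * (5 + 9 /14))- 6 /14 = -78.36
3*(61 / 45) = 61 / 15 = 4.07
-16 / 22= -8 / 11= -0.73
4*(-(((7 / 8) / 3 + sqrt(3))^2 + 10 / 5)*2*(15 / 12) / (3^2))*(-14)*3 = 245*sqrt(3) / 9 + 102515 / 432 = 284.45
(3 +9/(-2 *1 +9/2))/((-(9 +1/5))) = -33/46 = -0.72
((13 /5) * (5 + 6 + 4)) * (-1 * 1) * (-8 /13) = 24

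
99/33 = 3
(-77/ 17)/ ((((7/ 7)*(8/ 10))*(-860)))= 77/ 11696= 0.01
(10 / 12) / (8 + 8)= 5 / 96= 0.05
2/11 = 0.18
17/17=1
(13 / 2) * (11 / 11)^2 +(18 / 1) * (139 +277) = 14989 / 2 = 7494.50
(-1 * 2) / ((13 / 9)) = -18 / 13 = -1.38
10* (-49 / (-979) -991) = -9701400 / 979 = -9909.50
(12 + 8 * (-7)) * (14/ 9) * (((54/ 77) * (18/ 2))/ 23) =-432/ 23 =-18.78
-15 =-15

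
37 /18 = 2.06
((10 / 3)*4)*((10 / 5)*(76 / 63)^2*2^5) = 14786560 / 11907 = 1241.84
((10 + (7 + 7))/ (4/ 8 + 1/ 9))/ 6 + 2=8.55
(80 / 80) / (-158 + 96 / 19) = -19 / 2906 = -0.01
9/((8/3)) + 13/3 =185/24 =7.71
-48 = -48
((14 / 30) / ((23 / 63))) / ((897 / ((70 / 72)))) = 343 / 247572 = 0.00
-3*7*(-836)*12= 210672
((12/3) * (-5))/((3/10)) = -200/3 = -66.67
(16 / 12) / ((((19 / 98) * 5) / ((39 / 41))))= 5096 / 3895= 1.31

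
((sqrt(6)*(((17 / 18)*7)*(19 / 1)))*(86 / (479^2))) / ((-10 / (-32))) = 1555568*sqrt(6) / 10324845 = 0.37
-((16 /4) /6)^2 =-0.44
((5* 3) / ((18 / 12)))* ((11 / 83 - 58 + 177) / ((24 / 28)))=115360 / 83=1389.88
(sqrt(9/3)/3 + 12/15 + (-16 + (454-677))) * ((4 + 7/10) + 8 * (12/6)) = -4918.79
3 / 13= 0.23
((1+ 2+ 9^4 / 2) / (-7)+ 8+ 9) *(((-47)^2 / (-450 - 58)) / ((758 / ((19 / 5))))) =9.85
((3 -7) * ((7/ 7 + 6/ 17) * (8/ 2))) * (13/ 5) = -4784/ 85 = -56.28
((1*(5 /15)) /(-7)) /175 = -1 /3675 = -0.00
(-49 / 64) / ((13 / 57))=-2793 / 832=-3.36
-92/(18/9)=-46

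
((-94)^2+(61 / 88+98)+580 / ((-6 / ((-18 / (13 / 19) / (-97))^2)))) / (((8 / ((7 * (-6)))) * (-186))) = 8744697029971 / 34702800704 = 251.99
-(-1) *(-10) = -10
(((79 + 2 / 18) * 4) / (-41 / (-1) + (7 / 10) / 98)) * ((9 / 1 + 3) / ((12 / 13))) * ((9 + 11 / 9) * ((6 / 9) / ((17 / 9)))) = 953738240 / 2635119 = 361.93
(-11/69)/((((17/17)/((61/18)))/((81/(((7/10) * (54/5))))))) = -16775/2898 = -5.79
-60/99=-20/33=-0.61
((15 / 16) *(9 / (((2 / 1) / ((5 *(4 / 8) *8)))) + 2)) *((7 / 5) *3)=1449 / 4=362.25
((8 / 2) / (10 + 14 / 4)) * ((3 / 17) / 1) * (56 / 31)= 448 / 4743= 0.09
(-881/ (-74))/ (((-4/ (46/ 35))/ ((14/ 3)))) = -20263/ 1110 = -18.25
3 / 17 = 0.18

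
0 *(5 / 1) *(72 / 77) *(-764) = 0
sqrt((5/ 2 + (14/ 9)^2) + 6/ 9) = 2.36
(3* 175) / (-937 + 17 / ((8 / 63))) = -168 / 257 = -0.65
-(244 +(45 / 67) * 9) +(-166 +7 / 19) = -529156 / 1273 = -415.68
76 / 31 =2.45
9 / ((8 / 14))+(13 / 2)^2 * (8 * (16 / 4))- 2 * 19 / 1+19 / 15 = 79861 / 60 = 1331.02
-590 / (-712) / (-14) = -295 / 4984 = -0.06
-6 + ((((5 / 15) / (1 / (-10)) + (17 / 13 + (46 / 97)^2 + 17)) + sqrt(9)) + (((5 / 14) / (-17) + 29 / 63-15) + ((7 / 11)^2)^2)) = -8429385324421 / 3835986127974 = -2.20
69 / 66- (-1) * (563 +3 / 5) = 564.65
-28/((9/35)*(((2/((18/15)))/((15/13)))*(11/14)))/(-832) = 1715/14872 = 0.12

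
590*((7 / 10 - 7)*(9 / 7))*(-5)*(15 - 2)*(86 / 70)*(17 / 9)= 5046093 / 7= 720870.43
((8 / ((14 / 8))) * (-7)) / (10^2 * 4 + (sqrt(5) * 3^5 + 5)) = 8 / 81 - 8 * sqrt(5) / 135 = -0.03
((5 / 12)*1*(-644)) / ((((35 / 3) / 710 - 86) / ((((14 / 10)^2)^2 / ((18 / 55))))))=301904141 / 8241525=36.63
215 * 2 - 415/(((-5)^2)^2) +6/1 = 54417/125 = 435.34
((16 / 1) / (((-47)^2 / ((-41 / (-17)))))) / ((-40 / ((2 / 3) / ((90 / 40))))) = -656 / 5069655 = -0.00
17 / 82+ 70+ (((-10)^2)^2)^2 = 8200005757 / 82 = 100000070.21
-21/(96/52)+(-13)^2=1261/8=157.62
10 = 10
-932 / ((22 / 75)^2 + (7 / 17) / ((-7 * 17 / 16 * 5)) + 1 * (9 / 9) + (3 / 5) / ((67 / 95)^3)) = -113920189486875 / 340461445972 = -334.61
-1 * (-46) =46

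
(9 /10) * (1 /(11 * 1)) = 9 /110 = 0.08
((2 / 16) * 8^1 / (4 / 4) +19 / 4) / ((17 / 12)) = 69 / 17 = 4.06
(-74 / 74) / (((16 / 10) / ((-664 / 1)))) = 415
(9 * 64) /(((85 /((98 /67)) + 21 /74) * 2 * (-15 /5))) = -1.64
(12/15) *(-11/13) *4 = -176/65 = -2.71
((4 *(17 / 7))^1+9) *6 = 786 / 7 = 112.29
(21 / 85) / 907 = 21 / 77095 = 0.00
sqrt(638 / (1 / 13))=91.07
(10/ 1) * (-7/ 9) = -70/ 9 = -7.78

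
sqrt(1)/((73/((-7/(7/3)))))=-0.04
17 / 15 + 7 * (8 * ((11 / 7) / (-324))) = 349 / 405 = 0.86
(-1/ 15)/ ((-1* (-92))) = -1/ 1380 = -0.00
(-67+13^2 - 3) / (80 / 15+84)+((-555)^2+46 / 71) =5861133115 / 19028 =308026.76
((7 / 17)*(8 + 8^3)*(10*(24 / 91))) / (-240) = -40 / 17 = -2.35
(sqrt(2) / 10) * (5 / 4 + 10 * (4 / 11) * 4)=139 * sqrt(2) / 88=2.23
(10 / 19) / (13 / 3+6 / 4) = 12 / 133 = 0.09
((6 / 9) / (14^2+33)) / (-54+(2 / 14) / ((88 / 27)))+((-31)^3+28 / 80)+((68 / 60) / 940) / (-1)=-1598550696073043 / 53659474650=-29790.65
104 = 104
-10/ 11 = -0.91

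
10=10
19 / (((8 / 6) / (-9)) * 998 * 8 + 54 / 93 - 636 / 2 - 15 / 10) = -31806 / 2513903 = -0.01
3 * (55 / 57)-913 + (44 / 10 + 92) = -77302 / 95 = -813.71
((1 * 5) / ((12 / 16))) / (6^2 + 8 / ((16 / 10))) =20 / 123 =0.16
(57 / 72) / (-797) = -19 / 19128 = -0.00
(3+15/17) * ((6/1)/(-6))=-66/17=-3.88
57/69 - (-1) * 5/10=61/46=1.33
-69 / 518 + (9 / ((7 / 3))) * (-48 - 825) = -249189 / 74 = -3367.42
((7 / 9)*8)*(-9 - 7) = -896 / 9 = -99.56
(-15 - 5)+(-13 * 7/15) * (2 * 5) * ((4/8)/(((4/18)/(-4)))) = 526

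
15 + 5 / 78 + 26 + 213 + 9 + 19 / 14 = 72187 / 273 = 264.42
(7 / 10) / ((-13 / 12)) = -42 / 65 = -0.65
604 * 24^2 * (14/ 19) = 4870656/ 19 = 256350.32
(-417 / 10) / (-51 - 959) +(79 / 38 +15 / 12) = 161687 / 47975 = 3.37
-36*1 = -36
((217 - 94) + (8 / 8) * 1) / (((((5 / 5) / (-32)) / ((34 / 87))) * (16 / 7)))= -59024 / 87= -678.44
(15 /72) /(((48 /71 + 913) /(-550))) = -97625 /778452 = -0.13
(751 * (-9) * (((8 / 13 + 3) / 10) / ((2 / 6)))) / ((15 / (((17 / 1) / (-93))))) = 1800147 / 20150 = 89.34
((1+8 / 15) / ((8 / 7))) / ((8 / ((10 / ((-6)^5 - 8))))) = -23 / 106752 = -0.00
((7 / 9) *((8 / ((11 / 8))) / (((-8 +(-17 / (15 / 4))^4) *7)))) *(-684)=-1.07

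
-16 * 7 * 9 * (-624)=628992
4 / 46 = 2 / 23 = 0.09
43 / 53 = 0.81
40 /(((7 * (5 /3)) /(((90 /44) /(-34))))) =-270 /1309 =-0.21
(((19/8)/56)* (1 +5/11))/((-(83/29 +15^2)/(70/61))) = -2755/8867936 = -0.00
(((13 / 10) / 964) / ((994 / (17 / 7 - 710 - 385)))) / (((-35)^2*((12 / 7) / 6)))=-3107 / 733634125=-0.00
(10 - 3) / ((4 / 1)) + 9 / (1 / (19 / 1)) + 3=703 / 4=175.75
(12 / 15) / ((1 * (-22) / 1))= -2 / 55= -0.04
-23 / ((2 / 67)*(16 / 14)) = -10787 / 16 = -674.19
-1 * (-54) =54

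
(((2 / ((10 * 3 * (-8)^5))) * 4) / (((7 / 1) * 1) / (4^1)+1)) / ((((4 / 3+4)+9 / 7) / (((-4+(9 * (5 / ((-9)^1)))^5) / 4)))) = 21903 / 62627840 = 0.00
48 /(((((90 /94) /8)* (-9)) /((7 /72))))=-5264 /1215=-4.33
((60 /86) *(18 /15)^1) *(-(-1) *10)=360 /43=8.37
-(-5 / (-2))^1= -5 / 2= -2.50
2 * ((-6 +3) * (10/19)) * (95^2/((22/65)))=-926250/11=-84204.55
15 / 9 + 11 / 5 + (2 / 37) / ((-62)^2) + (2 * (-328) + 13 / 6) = -346662964 / 533355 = -649.97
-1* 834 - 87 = -921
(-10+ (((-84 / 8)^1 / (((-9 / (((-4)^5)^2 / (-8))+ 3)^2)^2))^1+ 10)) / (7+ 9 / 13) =-479615345916448342016 / 28463296600109970703125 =-0.02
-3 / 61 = -0.05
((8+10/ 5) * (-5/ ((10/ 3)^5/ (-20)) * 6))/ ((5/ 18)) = 6561/ 125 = 52.49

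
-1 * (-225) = 225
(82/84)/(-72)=-41/3024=-0.01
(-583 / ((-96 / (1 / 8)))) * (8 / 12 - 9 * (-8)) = 63547 / 1152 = 55.16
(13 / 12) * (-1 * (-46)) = 299 / 6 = 49.83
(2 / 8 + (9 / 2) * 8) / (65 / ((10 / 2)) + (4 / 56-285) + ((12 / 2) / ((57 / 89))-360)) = -19285 / 331202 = -0.06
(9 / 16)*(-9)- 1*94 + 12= -1393 / 16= -87.06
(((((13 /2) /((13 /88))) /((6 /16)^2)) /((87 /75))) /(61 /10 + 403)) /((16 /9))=44000 /118639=0.37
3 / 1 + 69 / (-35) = 36 / 35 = 1.03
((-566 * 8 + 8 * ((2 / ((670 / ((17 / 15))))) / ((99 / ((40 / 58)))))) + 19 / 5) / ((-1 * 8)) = 13053922547 / 23082840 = 565.52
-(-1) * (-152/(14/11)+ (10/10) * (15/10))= -1651/14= -117.93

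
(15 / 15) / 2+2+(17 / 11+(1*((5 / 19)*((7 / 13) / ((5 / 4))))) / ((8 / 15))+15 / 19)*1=13714 / 2717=5.05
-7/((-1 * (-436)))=-7/436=-0.02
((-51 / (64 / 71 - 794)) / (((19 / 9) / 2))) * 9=97767 / 178315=0.55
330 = 330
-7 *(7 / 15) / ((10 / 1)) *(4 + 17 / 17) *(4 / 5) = -98 / 75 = -1.31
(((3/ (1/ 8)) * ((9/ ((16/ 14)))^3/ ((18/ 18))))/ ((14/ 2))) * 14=750141/ 32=23441.91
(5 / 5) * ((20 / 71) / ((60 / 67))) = 67 / 213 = 0.31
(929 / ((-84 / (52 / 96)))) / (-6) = 12077 / 12096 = 1.00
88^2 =7744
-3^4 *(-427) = 34587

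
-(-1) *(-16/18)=-8/9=-0.89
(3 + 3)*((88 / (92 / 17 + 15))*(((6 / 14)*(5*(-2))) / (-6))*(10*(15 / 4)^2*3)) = 18933750 / 2429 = 7794.87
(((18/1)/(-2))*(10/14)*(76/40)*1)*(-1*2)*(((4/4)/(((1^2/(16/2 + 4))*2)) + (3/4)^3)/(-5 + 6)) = 70281/448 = 156.88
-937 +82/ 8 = -3707/ 4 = -926.75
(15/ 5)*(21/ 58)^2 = 1323/ 3364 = 0.39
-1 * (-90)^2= -8100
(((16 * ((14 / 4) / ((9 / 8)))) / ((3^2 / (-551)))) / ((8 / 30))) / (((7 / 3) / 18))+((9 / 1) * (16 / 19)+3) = -1674839 / 19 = -88149.42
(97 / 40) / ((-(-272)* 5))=97 / 54400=0.00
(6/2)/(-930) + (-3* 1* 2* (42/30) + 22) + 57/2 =42.10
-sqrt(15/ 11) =-sqrt(165)/ 11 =-1.17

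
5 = 5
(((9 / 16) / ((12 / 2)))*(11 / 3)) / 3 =11 / 96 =0.11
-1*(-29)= 29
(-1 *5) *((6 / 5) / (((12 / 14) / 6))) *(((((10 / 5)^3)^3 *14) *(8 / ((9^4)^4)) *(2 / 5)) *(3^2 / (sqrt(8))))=-0.00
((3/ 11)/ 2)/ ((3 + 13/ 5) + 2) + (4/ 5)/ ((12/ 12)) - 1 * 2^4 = -63461/ 4180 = -15.18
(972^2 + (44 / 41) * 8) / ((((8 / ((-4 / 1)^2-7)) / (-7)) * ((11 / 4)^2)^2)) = -78092775936 / 600281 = -130093.70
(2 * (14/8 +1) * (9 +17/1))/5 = 143/5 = 28.60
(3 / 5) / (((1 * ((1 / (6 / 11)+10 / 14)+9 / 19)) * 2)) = 1197 / 12055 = 0.10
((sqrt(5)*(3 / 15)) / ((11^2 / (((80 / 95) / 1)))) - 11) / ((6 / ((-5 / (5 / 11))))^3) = 14641 / 216 - 22*sqrt(5) / 2565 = 67.76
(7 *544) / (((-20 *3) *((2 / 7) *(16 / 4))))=-833 / 15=-55.53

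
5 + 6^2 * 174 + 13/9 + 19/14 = 790247/126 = 6271.80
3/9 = 0.33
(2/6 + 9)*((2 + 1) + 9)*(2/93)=224/93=2.41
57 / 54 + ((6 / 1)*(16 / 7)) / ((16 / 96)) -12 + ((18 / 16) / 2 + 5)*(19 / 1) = 177.03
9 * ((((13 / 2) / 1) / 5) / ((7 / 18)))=1053 / 35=30.09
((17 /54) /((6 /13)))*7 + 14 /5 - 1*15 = -12029 /1620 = -7.43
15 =15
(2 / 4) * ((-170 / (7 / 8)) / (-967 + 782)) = 136 / 259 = 0.53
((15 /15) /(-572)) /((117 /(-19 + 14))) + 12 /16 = 25099 /33462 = 0.75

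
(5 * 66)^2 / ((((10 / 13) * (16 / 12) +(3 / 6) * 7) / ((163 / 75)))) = 18460728 / 353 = 52296.68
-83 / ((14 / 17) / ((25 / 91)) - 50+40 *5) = -0.54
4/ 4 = 1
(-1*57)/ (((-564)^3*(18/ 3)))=19/ 358812288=0.00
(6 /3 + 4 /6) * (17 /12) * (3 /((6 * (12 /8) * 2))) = 17 /27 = 0.63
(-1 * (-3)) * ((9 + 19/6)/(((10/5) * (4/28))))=511/4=127.75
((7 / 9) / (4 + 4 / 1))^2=49 / 5184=0.01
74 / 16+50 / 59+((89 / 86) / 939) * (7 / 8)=208624339 / 38115888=5.47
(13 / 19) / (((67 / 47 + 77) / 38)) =0.33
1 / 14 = 0.07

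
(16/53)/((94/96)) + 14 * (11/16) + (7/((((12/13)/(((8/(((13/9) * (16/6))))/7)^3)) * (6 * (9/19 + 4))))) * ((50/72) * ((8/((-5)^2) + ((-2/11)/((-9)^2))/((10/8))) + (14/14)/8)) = 49057042342793/4937511138560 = 9.94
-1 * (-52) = 52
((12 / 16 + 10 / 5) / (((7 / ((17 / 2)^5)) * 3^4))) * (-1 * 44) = -171802697 / 18144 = -9468.84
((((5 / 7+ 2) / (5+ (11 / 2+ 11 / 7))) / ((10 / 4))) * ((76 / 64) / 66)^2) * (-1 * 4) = -6859 / 58893120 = -0.00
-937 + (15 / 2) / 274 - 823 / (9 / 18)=-1415469 / 548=-2582.97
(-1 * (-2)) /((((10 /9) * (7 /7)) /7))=63 /5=12.60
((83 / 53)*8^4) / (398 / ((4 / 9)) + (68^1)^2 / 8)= 4.35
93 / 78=31 / 26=1.19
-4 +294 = 290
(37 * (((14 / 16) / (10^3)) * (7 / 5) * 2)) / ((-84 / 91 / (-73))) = 1720537 / 240000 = 7.17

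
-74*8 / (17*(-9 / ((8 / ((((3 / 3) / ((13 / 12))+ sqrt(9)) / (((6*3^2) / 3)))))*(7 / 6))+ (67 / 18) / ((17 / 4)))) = -3878784 / 74143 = -52.31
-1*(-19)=19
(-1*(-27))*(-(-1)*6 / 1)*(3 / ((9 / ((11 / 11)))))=54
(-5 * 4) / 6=-10 / 3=-3.33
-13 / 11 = -1.18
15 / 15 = 1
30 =30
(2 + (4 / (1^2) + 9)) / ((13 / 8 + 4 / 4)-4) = -120 / 11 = -10.91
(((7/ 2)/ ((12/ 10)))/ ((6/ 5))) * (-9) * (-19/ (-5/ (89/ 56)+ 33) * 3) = 887775/ 21256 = 41.77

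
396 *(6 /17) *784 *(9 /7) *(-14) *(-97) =3252420864 /17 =191318874.35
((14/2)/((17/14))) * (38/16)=13.69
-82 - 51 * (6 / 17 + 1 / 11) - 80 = -184.64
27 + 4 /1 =31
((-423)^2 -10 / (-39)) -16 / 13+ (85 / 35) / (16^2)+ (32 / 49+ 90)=87578806561 / 489216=179018.69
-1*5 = -5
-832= -832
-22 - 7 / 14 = -45 / 2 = -22.50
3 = 3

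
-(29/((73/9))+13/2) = -1471/146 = -10.08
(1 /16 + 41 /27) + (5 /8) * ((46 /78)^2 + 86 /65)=191669 /73008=2.63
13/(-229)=-13/229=-0.06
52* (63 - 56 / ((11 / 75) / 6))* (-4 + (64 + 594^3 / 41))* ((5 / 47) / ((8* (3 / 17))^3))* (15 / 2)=-227814943179635175 / 1356608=-167929824370.51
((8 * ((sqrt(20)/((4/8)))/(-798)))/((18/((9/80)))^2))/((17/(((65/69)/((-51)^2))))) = -13 * sqrt(5)/389548232640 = -0.00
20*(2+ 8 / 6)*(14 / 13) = 2800 / 39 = 71.79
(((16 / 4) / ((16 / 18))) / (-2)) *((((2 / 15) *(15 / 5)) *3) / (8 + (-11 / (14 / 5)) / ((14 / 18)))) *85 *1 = -1323 / 17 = -77.82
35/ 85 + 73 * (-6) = -7439/ 17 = -437.59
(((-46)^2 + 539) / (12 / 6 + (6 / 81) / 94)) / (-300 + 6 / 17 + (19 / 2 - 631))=-114552630 / 79518941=-1.44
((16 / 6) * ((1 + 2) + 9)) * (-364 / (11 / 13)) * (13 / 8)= -246064 / 11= -22369.45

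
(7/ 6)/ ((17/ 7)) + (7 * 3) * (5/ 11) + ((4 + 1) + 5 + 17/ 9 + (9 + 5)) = 35.91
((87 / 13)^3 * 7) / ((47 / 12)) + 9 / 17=941271615 / 1755403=536.21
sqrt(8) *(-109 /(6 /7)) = -763 *sqrt(2) /3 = -359.68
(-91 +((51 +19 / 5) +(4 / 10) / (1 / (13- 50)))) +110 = 59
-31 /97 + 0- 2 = -2.32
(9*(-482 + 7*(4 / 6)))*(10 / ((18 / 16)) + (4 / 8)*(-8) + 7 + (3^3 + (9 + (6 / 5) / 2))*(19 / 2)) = -23171908 / 15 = -1544793.87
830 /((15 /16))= 2656 /3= 885.33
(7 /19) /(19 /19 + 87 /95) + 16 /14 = 243 /182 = 1.34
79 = 79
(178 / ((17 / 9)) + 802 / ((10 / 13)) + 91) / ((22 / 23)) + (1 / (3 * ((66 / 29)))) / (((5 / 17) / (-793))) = 14957629 / 16830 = 888.75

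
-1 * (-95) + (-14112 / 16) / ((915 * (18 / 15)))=5746 / 61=94.20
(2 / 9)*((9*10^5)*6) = 1200000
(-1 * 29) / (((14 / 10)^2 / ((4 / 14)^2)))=-2900 / 2401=-1.21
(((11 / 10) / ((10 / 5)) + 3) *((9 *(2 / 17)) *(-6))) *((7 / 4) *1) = -13419 / 340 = -39.47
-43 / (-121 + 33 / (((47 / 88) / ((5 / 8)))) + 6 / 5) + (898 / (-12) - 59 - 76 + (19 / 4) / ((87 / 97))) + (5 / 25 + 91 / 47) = -157479854441 / 780099420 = -201.87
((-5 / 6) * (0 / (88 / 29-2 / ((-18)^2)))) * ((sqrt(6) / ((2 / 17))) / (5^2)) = 0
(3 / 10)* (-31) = -93 / 10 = -9.30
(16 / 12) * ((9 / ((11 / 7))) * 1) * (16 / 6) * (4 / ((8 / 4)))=448 / 11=40.73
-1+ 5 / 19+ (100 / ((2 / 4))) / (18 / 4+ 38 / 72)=39.04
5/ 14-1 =-9/ 14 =-0.64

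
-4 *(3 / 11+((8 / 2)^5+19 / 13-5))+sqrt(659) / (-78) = -583860 / 143-sqrt(659) / 78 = -4083.27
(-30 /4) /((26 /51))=-765 /52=-14.71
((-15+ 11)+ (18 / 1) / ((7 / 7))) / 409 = 14 / 409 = 0.03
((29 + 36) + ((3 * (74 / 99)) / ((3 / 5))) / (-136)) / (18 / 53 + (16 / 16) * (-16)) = -4636387 / 1117512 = -4.15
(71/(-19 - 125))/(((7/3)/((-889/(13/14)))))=63119/312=202.30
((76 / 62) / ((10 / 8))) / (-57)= -8 / 465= -0.02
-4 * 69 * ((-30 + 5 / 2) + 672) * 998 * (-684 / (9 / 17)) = 229363896912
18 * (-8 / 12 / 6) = -2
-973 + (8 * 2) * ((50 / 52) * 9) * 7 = -49 / 13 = -3.77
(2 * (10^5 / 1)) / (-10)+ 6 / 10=-99997 / 5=-19999.40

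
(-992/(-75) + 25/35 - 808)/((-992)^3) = 416881/512500531200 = 0.00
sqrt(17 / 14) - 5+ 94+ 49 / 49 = sqrt(238) / 14+ 90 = 91.10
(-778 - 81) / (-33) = 859 / 33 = 26.03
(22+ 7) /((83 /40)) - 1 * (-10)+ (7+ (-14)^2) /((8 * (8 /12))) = 82387 /1328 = 62.04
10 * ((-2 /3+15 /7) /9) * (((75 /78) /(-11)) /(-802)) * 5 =19375 /21675654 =0.00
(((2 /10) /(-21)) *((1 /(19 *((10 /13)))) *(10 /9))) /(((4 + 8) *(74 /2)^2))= -13 /294964740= -0.00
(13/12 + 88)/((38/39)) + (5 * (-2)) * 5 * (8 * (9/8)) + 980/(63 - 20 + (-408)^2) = -358.57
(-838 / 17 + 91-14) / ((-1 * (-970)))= 471 / 16490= 0.03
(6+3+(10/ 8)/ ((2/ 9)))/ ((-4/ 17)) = -1989/ 32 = -62.16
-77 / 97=-0.79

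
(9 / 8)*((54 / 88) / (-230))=-243 / 80960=-0.00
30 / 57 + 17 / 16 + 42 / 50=18459 / 7600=2.43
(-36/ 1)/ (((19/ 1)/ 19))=-36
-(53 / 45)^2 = -2809 / 2025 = -1.39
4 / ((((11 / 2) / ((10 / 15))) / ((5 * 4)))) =320 / 33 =9.70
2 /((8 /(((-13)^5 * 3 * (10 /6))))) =-1856465 /4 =-464116.25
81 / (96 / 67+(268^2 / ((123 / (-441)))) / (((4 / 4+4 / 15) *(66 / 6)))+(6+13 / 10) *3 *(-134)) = -25835535 / 6830509651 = -0.00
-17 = -17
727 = 727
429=429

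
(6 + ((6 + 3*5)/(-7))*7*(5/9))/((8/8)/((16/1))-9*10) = 272/4317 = 0.06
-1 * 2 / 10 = -1 / 5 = -0.20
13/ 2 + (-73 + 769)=702.50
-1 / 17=-0.06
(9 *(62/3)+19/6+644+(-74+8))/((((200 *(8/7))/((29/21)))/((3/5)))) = 133487/48000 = 2.78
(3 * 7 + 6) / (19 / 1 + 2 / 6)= 81 / 58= 1.40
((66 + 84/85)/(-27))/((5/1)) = -1898/3825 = -0.50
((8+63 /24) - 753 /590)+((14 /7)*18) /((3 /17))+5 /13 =6557339 /30680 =213.73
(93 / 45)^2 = 961 / 225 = 4.27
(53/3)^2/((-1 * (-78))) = 2809/702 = 4.00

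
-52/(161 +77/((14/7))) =-104/399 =-0.26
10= 10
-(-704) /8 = 88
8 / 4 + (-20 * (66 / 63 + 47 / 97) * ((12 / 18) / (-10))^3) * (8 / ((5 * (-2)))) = 13699814 / 6874875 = 1.99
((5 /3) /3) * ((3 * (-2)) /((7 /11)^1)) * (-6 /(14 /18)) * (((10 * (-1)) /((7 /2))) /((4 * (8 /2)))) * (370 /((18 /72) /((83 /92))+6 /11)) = -836079750 /257593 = -3245.74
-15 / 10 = -3 / 2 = -1.50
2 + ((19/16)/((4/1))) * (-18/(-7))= 619/224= 2.76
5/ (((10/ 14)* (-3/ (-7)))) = 16.33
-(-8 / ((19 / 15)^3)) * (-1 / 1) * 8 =-216000 / 6859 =-31.49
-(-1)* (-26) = -26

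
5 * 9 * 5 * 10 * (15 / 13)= 33750 / 13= 2596.15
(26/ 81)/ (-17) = -26/ 1377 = -0.02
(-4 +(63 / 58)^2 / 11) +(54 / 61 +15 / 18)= -14722843 / 6771732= -2.17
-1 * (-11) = 11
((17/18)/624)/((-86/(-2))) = 17/482976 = 0.00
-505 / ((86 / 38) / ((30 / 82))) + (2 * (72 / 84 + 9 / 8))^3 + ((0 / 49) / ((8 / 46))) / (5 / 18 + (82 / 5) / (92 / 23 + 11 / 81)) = -748308147 / 38701376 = -19.34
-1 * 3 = -3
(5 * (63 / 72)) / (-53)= -35 / 424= -0.08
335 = 335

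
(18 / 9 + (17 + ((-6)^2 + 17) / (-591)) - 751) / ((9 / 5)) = -406.72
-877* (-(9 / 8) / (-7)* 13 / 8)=-102609 / 448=-229.04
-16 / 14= -8 / 7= -1.14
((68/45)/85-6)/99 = -1346/22275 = -0.06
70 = 70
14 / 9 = 1.56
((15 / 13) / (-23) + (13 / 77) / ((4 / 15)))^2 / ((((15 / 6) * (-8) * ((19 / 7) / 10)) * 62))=-2882079225 / 2854440901312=-0.00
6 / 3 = 2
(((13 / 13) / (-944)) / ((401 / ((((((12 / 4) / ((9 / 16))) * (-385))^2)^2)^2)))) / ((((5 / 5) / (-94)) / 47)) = 572468277915959129066700800000000 / 155226699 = 3687949828244167770820797.00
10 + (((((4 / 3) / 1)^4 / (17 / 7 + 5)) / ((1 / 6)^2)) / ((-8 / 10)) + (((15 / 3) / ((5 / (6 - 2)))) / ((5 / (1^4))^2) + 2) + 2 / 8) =-78803 / 11700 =-6.74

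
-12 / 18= -2 / 3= -0.67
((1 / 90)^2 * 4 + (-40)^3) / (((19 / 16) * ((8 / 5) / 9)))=-259199998 / 855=-303157.89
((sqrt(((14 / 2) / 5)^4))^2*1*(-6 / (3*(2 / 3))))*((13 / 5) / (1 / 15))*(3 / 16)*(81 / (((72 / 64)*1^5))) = -7584759 / 1250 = -6067.81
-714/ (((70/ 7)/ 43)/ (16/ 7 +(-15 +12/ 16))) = 146931/ 4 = 36732.75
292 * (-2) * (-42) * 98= 2403744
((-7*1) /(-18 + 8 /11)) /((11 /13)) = 91 /190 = 0.48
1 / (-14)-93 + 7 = -1205 / 14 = -86.07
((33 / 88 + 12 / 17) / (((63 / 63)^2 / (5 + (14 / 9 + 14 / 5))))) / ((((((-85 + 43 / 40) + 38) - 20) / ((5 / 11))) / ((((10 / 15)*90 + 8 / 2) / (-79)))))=6601280 / 116869203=0.06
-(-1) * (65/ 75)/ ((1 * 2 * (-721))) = -0.00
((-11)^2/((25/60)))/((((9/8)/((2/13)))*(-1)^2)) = 7744/195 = 39.71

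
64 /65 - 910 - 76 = -64026 /65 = -985.02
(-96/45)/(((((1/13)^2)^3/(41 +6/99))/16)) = -6764943458.26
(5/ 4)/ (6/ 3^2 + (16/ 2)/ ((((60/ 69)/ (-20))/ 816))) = -0.00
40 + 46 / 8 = 183 / 4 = 45.75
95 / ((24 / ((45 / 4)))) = 1425 / 32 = 44.53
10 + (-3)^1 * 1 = 7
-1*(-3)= 3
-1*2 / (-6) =1 / 3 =0.33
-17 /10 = -1.70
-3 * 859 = -2577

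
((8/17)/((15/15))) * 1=8/17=0.47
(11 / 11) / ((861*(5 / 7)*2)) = 1 / 1230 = 0.00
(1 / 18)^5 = 1 / 1889568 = 0.00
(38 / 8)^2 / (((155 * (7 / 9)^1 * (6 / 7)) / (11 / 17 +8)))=159201 / 84320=1.89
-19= -19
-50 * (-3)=150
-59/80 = -0.74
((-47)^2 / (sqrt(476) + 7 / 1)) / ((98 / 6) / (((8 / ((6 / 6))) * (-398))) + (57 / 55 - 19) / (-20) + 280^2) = -5802601200 / 12562551418009 + 11605202400 * sqrt(119) / 87937859926063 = 0.00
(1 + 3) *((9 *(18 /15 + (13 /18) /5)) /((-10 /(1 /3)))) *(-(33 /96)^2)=14641 /76800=0.19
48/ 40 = 6/ 5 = 1.20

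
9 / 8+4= 5.12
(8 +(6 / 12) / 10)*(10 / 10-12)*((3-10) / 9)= 68.87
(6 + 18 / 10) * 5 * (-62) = -2418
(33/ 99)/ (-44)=-1/ 132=-0.01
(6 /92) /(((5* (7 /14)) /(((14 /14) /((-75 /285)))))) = -57 /575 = -0.10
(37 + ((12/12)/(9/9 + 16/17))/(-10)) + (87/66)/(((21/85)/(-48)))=-506249/2310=-219.16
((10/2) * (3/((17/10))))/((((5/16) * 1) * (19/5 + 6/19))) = 45600/6647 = 6.86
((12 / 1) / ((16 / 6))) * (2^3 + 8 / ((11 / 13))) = 864 / 11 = 78.55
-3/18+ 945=5669/6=944.83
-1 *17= -17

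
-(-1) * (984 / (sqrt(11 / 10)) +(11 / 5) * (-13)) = -143 / 5 +984 * sqrt(110) / 11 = 909.61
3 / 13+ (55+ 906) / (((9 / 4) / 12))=199897 / 39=5125.56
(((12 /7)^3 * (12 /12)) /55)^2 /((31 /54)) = 161243136 /11032534975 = 0.01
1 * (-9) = -9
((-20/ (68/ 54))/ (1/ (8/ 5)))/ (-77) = 432/ 1309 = 0.33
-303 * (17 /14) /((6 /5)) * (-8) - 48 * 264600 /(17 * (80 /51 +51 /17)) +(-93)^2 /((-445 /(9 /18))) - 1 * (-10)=-233816999719 /1451590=-161076.47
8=8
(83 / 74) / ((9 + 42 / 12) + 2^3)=83 / 1517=0.05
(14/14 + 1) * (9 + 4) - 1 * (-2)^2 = 22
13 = 13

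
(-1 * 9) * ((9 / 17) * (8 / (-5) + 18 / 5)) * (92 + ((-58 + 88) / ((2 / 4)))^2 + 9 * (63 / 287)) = -35201.41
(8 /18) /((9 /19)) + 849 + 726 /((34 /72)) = 3287381 /1377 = 2387.35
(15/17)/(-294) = -5/1666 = -0.00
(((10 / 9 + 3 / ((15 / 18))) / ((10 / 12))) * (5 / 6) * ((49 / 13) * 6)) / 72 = 2597 / 1755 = 1.48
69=69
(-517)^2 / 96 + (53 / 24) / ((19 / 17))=5082095 / 1824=2786.24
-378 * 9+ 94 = -3308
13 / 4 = 3.25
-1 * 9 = -9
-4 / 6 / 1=-2 / 3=-0.67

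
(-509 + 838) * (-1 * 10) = -3290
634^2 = 401956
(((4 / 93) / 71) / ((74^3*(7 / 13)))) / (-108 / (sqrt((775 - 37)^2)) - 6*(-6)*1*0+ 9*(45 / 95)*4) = 10127 / 61668059124420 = 0.00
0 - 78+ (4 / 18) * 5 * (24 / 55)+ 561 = 15955 / 33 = 483.48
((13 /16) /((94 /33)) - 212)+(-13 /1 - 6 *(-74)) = 219.29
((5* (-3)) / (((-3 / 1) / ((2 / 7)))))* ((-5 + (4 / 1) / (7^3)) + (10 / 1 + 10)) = 51490 / 2401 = 21.45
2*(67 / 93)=134 / 93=1.44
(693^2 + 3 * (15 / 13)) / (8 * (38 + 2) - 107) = 2254.71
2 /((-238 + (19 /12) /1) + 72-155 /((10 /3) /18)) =-24 /12017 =-0.00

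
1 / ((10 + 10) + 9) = 1 / 29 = 0.03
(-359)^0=1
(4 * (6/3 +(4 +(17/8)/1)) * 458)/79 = 14885/79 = 188.42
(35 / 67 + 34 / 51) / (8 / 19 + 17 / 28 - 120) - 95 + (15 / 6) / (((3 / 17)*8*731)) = -831569201149 / 8752662384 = -95.01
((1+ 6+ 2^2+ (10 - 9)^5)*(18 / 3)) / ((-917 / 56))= -576 / 131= -4.40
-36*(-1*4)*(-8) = -1152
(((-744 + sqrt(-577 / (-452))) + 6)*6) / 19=-4428 / 19 + 3*sqrt(65201) / 2147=-232.70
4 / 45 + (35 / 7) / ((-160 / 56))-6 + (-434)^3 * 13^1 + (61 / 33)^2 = -2571745026111 / 2420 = -1062704556.24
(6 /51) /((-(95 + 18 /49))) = -98 /79441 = -0.00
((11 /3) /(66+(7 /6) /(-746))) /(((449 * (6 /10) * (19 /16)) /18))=7877760 /2520134179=0.00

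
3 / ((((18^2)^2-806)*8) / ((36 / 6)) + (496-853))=9 / 415609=0.00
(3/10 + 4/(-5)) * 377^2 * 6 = -426387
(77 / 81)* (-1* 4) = -3.80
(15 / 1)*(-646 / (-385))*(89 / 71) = 172482 / 5467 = 31.55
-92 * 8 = -736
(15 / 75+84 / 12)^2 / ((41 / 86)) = 111456 / 1025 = 108.74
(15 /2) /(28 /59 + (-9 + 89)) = 885 /9496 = 0.09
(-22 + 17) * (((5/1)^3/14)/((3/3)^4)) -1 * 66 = -1549/14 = -110.64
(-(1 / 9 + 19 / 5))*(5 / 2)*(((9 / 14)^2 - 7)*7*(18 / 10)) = 28402 / 35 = 811.49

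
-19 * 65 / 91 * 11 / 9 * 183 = -63745 / 21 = -3035.48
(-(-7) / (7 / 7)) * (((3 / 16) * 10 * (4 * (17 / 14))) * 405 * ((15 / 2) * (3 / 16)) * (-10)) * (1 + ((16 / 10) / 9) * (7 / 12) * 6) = -37695375 / 64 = -588990.23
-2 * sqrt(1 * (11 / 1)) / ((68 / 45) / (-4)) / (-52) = -45 * sqrt(11) / 442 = -0.34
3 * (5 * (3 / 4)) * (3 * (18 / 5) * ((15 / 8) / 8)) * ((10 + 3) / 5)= 9477 / 128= 74.04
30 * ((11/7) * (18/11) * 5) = 2700/7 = 385.71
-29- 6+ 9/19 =-656/19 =-34.53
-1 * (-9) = 9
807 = 807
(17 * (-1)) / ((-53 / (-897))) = -15249 / 53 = -287.72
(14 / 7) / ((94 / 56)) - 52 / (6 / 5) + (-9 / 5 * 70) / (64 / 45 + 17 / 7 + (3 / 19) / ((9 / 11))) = -125068897 / 1706241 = -73.30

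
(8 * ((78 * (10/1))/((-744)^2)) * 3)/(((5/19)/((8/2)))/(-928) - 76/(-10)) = 11460800/2575517479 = 0.00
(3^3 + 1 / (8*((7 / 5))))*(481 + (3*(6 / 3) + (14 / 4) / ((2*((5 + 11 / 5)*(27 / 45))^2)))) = 34475109899 / 2612736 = 13195.02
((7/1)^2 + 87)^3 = 2515456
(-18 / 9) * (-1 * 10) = 20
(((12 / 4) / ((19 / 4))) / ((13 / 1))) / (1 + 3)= 3 / 247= 0.01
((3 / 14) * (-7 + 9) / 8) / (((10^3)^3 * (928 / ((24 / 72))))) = 1 / 51968000000000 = 0.00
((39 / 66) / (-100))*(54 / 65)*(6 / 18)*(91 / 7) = -117 / 5500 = -0.02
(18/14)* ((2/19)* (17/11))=306/1463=0.21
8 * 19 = 152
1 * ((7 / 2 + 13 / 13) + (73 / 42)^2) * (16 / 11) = 53068 / 4851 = 10.94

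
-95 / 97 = -0.98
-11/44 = -1/4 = -0.25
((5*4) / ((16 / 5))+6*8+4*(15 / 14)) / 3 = 19.51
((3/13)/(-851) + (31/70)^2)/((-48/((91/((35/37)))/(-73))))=10616843/1974504000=0.01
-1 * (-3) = 3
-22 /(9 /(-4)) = 88 /9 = 9.78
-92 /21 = -4.38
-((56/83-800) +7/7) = 66261/83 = 798.33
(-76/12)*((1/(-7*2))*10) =95/21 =4.52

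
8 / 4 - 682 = -680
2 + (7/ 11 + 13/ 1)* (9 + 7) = 2422/ 11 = 220.18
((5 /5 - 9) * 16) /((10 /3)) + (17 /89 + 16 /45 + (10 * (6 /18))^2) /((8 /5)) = -332297 /10680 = -31.11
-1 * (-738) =738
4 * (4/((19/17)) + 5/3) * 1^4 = 1196/57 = 20.98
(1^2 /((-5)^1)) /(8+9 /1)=-1 /85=-0.01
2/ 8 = 1/ 4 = 0.25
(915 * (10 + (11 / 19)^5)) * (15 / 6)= 23023.78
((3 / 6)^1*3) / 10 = 3 / 20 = 0.15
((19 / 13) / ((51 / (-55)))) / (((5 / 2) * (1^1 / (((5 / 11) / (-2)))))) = 0.14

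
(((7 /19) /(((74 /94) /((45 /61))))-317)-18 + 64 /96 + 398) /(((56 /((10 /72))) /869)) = 8945342615 /64839096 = 137.96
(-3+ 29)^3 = 17576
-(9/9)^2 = -1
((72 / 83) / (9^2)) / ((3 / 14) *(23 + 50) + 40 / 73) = 8176 / 12360609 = 0.00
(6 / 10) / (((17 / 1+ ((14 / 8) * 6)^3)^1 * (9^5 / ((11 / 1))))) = 88 / 924805755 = 0.00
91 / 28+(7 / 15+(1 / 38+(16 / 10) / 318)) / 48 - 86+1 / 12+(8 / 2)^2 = -6443797 / 96672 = -66.66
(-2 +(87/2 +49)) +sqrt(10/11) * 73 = 73 * sqrt(110)/11 +181/2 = 160.10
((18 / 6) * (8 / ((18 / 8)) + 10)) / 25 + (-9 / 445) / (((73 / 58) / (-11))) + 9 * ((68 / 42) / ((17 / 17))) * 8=118.37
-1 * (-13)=13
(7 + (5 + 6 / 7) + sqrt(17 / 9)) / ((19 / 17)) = 17 * sqrt(17) / 57 + 1530 / 133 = 12.73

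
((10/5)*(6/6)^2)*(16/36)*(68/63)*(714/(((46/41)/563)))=213471584/621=343754.56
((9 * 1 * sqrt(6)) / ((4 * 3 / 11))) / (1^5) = 33 * sqrt(6) / 4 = 20.21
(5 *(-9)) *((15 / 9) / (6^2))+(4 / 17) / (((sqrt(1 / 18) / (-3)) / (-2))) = -25 / 12+72 *sqrt(2) / 17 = 3.91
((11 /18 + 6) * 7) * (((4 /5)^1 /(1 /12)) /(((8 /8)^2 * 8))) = 833 /15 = 55.53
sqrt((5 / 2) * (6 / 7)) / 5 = sqrt(105) / 35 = 0.29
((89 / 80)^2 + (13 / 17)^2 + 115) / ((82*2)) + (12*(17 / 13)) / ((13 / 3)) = 222157288761 / 51263513600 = 4.33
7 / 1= 7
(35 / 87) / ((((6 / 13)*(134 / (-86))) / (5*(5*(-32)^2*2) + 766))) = -56484155 / 1943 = -29070.59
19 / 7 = 2.71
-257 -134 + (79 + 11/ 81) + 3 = -308.86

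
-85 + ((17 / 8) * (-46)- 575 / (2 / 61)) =-17720.25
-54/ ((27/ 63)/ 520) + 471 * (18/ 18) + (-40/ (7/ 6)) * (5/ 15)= -455423/ 7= -65060.43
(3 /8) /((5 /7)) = 21 /40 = 0.52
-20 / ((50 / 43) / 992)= -85312 / 5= -17062.40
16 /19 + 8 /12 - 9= -427 /57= -7.49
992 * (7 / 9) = 771.56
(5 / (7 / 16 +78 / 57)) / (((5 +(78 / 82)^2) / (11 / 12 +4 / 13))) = 61003490 / 106262793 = 0.57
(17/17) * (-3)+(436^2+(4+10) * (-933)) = 177031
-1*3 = -3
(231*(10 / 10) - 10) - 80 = 141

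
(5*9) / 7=45 / 7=6.43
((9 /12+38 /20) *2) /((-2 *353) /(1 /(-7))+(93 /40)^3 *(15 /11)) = 746240 /698246671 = 0.00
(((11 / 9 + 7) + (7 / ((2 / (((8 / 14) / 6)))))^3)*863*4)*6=1539592 / 9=171065.78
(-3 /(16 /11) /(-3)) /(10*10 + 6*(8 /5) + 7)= 5 /848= 0.01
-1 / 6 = -0.17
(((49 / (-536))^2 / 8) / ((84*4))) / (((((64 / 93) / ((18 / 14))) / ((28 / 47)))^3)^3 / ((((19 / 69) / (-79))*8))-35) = -145993773357446307037940520801 / 2285837681197224347002624036538343424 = -0.00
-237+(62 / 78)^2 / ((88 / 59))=-31665277 / 133848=-236.58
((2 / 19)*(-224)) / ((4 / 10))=-1120 / 19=-58.95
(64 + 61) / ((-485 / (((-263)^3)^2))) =-8273218598845225 / 97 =-85290913390156.96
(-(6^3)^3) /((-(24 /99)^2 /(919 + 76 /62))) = 157798753225.55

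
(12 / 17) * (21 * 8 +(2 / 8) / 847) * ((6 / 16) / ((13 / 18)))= 46103985 / 748748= 61.57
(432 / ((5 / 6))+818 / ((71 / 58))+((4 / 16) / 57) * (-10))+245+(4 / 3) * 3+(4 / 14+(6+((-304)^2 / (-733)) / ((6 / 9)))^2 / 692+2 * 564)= 68787958759447187 / 26332087940130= 2612.32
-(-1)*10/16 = 5/8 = 0.62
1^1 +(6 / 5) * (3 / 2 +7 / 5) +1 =5.48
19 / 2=9.50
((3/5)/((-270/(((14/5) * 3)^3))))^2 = 16941456/9765625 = 1.73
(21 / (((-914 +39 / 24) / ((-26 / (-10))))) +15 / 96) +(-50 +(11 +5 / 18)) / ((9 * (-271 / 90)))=482724677 / 316484640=1.53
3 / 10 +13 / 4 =71 / 20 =3.55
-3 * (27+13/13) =-84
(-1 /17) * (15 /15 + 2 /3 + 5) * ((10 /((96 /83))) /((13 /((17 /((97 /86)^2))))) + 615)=-4578720775 /18714501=-244.66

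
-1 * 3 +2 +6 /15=-3 /5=-0.60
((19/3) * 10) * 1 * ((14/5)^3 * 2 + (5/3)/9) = 5654438/2025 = 2792.32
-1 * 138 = -138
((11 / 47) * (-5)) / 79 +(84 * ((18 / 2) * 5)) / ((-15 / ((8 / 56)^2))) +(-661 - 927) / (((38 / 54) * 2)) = -559742065 / 493829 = -1133.47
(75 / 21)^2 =12.76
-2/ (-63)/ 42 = 0.00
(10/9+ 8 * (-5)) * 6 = -700/3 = -233.33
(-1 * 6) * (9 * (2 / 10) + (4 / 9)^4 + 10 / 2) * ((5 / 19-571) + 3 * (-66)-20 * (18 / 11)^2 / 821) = 31547.11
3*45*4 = 540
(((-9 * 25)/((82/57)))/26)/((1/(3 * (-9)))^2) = -9349425/2132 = -4385.28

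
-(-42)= 42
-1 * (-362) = 362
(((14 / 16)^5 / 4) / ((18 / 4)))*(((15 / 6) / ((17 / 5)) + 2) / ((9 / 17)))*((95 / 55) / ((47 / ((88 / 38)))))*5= 2605085 / 41582592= 0.06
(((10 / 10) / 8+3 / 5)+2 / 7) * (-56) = -283 / 5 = -56.60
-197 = -197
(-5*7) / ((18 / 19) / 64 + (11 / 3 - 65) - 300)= 12768 / 131809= 0.10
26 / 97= 0.27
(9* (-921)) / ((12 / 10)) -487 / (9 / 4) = -128231 / 18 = -7123.94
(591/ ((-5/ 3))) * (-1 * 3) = 5319/ 5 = 1063.80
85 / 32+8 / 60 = 1339 / 480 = 2.79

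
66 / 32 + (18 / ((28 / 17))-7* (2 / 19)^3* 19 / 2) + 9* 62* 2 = 45644231 / 40432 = 1128.91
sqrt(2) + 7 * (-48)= -336 + sqrt(2)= -334.59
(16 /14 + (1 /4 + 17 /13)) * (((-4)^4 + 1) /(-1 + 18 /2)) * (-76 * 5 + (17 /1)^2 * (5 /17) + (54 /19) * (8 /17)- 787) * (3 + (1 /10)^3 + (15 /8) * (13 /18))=-164591443694621 /403104000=-408310.12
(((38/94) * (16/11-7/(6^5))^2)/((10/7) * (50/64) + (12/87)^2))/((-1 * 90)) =-1729268287674613/206806899300312960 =-0.01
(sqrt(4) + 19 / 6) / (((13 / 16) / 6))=496 / 13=38.15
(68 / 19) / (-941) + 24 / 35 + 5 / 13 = 8676133 / 8134945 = 1.07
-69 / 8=-8.62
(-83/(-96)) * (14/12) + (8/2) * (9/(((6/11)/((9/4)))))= 86117/576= 149.51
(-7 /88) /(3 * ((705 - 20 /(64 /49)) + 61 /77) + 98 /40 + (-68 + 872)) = -490 /17727797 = -0.00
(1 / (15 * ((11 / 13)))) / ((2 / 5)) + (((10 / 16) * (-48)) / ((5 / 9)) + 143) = 89.20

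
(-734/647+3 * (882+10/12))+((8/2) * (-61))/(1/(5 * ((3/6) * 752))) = -590157989/1294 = -456072.63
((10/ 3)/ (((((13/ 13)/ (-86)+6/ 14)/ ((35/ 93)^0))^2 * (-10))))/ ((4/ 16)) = -1449616/ 189003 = -7.67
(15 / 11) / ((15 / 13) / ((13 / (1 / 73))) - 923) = -185055 / 125257396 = -0.00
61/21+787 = 16588/21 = 789.90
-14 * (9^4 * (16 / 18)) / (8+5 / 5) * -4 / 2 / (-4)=-4536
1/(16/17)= 17/16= 1.06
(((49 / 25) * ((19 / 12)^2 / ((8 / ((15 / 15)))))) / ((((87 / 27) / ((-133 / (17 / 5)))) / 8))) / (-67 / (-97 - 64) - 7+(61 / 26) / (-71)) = 349608916111 / 38780977320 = 9.01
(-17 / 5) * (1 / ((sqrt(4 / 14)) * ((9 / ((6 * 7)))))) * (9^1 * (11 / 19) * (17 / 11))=-6069 * sqrt(14) / 95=-239.03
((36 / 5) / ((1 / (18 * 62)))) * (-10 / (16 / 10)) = -50220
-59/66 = -0.89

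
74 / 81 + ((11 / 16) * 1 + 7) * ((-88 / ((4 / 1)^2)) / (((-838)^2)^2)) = 1167771232839655 / 1278236079309312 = 0.91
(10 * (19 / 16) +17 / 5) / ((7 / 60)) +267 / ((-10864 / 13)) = 1418937 / 10864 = 130.61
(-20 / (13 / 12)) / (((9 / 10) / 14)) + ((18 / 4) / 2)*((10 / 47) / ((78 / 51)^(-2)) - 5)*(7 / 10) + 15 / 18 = -414518929 / 1412632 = -293.44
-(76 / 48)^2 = -361 / 144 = -2.51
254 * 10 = 2540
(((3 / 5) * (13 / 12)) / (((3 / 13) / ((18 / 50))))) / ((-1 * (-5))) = 507 / 2500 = 0.20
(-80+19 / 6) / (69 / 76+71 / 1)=-17518 / 16395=-1.07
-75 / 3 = -25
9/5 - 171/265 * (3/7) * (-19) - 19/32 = 383507/59360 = 6.46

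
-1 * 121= -121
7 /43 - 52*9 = -20117 /43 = -467.84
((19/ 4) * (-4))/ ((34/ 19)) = -361/ 34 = -10.62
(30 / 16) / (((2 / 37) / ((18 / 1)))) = 4995 / 8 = 624.38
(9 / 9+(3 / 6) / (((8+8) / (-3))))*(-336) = -609 / 2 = -304.50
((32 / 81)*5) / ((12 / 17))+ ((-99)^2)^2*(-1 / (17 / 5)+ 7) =2661043078462 / 4131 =644164385.97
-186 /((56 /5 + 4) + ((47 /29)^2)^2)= -219257110 /26050587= -8.42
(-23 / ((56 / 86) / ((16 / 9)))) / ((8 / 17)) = -16813 / 126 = -133.44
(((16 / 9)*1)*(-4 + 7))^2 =256 / 9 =28.44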